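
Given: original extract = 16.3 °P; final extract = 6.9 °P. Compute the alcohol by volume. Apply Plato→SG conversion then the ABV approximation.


SG = 259/(259 − P);  ABV = (OG − FG)·131.25
OG = 259/(259 − 16.3) = 1.0672
FG = 259/(259 − 6.9) = 1.0274
ABV = (1.0672 − 1.0274)·131.25

5.2226 % ABV


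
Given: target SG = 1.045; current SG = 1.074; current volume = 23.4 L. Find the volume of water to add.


V_water = V·((SG_curr − 1)/(SG_target − 1) − 1)
V_water = 23.4·((1.074 − 1)/(1.045 − 1) − 1)

15.0800 L


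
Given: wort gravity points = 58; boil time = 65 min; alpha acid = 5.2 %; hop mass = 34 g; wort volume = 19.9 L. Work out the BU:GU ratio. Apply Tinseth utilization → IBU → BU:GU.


U = 1.65·0.000125^(GP/1000)·(1−e^(−0.04t))/4.15;  IBU = (α/100)·m·U·1000/V;  BU:GU = IBU/GP
U = 1.65·0.000125^(58/1000)·(1−e^(−0.04·65))/4.15 = 0.2185
IBU = (5.2/100)·34·0.2185·1000/19.9 = 19.4164
BU:GU = 19.4164/58

0.3348


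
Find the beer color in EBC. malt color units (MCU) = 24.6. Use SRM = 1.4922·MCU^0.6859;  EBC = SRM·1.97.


SRM = 1.4922·24.6^0.6859 = 13.4236
EBC = 13.4236·1.97

26.4445 EBC


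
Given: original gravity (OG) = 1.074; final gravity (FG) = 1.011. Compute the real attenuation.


AA = (OG−FG)/(OG−1)·100;  RA = AA·0.8192
AA = (1.074 − 1.011)/(1.074 − 1)·100 = 85.1351
RA = 85.1351·0.8192

69.7427 %


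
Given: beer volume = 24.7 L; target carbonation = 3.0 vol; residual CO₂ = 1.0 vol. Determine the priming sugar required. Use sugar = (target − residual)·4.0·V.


sugar = (3.0 − 1.0)·4.0·24.7

197.6000 g


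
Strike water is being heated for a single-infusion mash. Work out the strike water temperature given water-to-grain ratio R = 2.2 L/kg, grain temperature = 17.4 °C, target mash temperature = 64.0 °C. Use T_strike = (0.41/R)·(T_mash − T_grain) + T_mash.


T_strike = (0.41/2.2)·(64.0 − 17.4) + 64.0

72.6845 °C


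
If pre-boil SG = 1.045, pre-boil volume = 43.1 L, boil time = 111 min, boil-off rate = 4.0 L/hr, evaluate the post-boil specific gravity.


V_post = V_pre − rate·(t/60);  SG_post = 1 + (SG_pre−1)·V_pre/V_post
V_post = 43.1 − 4.0·(111/60) = 35.7000
SG_post = 1 + (1.045 − 1)·43.1/35.7000

1.0543


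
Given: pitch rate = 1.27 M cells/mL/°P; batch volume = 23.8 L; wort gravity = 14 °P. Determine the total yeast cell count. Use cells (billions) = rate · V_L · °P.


cells = 1.27 · 23.8 · 14

423.1640 billion cells


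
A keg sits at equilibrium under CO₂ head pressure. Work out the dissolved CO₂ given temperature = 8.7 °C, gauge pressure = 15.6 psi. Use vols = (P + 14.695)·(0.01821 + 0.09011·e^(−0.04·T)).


vols = (15.6 + 14.695)·(0.01821 + 0.09011·e^(−0.04·8.7))

2.4792 volumes


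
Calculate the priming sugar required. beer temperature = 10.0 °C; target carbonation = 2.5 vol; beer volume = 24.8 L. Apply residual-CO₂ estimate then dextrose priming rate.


residual = 14.695·(0.01821 + 0.09011·e^(−0.04·T));  sugar = (target − residual)·4.0·V
residual = 14.695·(0.01821 + 0.09011·e^(−0.04·10.0)) = 1.1552
sugar = (2.5 − 1.1552)·4.0·24.8

133.4030 g


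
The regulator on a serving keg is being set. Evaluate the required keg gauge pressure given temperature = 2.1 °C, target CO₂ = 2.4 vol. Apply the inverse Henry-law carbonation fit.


psi = vols/(0.01821 + 0.09011·e^(−0.04·T)) − 14.695
psi = 2.4/(0.01821 + 0.09011·e^(−0.04·2.1)) − 14.695

9.0533 psi


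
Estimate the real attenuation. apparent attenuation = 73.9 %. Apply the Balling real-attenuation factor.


RA = AA · 0.8192
RA = 73.9 · 0.8192

60.5389 %


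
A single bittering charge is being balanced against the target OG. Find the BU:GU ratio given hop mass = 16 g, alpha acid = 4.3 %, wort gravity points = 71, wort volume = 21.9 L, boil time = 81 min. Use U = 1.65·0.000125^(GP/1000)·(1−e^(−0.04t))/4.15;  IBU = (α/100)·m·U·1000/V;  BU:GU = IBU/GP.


U = 1.65·0.000125^(71/1000)·(1−e^(−0.04·81))/4.15 = 0.2018
IBU = (4.3/100)·16·0.2018·1000/21.9 = 6.3403
BU:GU = 6.3403/71

0.0893


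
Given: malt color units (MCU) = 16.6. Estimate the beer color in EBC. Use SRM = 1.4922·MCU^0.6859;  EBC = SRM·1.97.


SRM = 1.4922·16.6^0.6859 = 10.2494
EBC = 10.2494·1.97

20.1914 EBC


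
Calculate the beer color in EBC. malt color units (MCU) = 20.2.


SRM = 1.4922·MCU^0.6859;  EBC = SRM·1.97
SRM = 1.4922·20.2^0.6859 = 11.7265
EBC = 11.7265·1.97

23.1012 EBC


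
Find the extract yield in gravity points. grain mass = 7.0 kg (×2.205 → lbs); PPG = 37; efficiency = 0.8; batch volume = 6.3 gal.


points = lbs × PPG × eff / vol
lbs = 7.0 × 2.205 = 15.4350
points = 15.4350 × 37 × 0.8 / 6.3

72.5200 points


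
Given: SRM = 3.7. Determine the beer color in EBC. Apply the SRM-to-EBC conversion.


EBC = SRM · 1.97
EBC = 3.7 · 1.97

7.2890 EBC


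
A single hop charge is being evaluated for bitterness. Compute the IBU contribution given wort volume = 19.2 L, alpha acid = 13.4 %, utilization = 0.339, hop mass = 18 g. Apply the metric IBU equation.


IBU = (α/100)·mass·U·1000 / V
IBU = (13.4/100)·18·0.339·1000 / 19.2

42.5869 IBU


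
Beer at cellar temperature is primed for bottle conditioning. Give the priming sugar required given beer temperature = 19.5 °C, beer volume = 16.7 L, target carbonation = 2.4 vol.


residual = 14.695·(0.01821 + 0.09011·e^(−0.04·T));  sugar = (target − residual)·4.0·V
residual = 14.695·(0.01821 + 0.09011·e^(−0.04·19.5)) = 0.8746
sugar = (2.4 − 0.8746)·4.0·16.7

101.8966 g


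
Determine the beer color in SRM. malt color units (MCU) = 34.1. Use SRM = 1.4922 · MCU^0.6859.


SRM = 1.4922 · 34.1^0.6859

16.7936 SRM


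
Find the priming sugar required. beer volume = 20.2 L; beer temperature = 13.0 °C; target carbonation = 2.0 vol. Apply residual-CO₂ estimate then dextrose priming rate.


residual = 14.695·(0.01821 + 0.09011·e^(−0.04·T));  sugar = (target − residual)·4.0·V
residual = 14.695·(0.01821 + 0.09011·e^(−0.04·13.0)) = 1.0548
sugar = (2.0 − 1.0548)·4.0·20.2

76.3689 g


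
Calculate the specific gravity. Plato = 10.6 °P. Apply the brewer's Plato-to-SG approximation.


SG = 259/(259 − P)
SG = 259/(259 − 10.6)

1.0427


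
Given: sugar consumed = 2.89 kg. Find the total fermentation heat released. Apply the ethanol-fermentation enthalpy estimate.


Q = m_sugar · 590 kJ/kg
Q = 2.89 · 590

1705.1000 kJ


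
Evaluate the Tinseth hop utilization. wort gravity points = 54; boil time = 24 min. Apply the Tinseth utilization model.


U = 1.65·0.000125^(GP/1000) · (1 − e^(−0.04·t))/4.15
bigness = 1.65·0.000125^(54/1000) = 1.0156
boil_factor = (1 − e^(−0.04·24))/4.15 = 0.1487
U = 1.0156 · 0.1487

0.1510


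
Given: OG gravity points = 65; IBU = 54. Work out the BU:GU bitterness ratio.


BU:GU = IBU / OG_points
BU:GU = 54 / 65

0.8308


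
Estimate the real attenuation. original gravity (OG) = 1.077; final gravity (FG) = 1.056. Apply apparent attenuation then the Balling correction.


AA = (OG−FG)/(OG−1)·100;  RA = AA·0.8192
AA = (1.077 − 1.056)/(1.077 − 1)·100 = 27.2727
RA = 27.2727·0.8192

22.3418 %


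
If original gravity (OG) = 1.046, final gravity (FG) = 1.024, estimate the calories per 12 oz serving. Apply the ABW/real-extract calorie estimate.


ABW = (OG−FG)·131.25·0.79/FG;  °P = 259 − 259/SG (for OG→OE and FG→AE);  RE = 0.1808·OE + 0.8192·AE;  Cal = (6.9·ABW + 4·(RE−0.1))·FG·3.55
ABW = (1.046 − 1.024)·131.25·0.79/1.024 = 2.2277
OE = 259 − 259/1.046 = 11.3901 °P
AE = 259 − 259/1.024 = 6.0703 °P
RE = 0.1808·11.3901 + 0.8192·6.0703 = 7.0321 °P
Cal = (6.9·2.2277 + 4·(7.0321−0.1))·1.024·3.55

156.6748 kcal


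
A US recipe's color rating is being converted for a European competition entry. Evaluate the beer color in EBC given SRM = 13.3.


EBC = SRM · 1.97
EBC = 13.3 · 1.97

26.2010 EBC


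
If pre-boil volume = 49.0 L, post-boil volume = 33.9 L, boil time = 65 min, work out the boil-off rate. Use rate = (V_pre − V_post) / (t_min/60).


rate = (49.0 − 33.9) / (65/60)

13.9385 L/hr


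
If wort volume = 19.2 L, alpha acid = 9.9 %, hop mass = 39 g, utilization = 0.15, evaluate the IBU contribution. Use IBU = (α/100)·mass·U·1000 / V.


IBU = (9.9/100)·39·0.15·1000 / 19.2

30.1641 IBU


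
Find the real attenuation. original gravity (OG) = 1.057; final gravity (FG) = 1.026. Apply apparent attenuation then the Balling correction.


AA = (OG−FG)/(OG−1)·100;  RA = AA·0.8192
AA = (1.057 − 1.026)/(1.057 − 1)·100 = 54.3860
RA = 54.3860·0.8192

44.5530 %


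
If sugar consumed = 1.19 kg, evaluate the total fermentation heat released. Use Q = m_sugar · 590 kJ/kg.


Q = 1.19 · 590

702.1000 kJ


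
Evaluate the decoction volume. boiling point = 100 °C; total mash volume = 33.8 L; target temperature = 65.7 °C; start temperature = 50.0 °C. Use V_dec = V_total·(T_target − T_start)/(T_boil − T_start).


V_dec = 33.8·(65.7 − 50.0)/(100 − 50.0)

10.6132 L


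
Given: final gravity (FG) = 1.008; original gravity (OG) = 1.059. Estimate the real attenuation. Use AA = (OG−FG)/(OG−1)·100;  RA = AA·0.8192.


AA = (1.059 − 1.008)/(1.059 − 1)·100 = 86.4407
RA = 86.4407·0.8192

70.8122 %


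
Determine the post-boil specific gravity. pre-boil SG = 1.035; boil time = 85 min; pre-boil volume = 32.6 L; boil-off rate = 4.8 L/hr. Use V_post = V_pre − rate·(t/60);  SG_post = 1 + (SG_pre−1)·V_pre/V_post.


V_post = 32.6 − 4.8·(85/60) = 25.8000
SG_post = 1 + (1.035 − 1)·32.6/25.8000

1.0442


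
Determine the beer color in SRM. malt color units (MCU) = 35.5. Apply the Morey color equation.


SRM = 1.4922 · MCU^0.6859
SRM = 1.4922 · 35.5^0.6859

17.2635 SRM


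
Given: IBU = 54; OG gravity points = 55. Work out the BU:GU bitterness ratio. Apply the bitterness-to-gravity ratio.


BU:GU = IBU / OG_points
BU:GU = 54 / 55

0.9818


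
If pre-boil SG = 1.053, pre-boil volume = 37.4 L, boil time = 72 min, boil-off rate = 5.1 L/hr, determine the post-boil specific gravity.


V_post = V_pre − rate·(t/60);  SG_post = 1 + (SG_pre−1)·V_pre/V_post
V_post = 37.4 − 5.1·(72/60) = 31.2800
SG_post = 1 + (1.053 − 1)·37.4/31.2800

1.0634


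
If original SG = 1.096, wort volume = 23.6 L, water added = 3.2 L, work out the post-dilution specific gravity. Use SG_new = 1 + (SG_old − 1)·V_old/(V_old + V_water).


pts = (1.096 − 1)·1000·23.6/(23.6 + 3.2) = 84.5373
SG_new = 1 + 84.5373/1000

1.0845


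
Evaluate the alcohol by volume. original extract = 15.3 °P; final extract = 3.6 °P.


SG = 259/(259 − P);  ABV = (OG − FG)·131.25
OG = 259/(259 − 15.3) = 1.0628
FG = 259/(259 − 3.6) = 1.0141
ABV = (1.0628 − 1.0141)·131.25

6.3901 % ABV


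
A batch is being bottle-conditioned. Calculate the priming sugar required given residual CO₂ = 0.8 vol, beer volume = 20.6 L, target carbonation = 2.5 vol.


sugar = (target − residual)·4.0·V
sugar = (2.5 − 0.8)·4.0·20.6

140.0800 g


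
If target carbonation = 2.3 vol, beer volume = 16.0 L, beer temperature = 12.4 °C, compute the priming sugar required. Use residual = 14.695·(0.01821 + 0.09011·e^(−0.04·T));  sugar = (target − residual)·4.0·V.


residual = 14.695·(0.01821 + 0.09011·e^(−0.04·12.4)) = 1.0740
sugar = (2.3 − 1.0740)·4.0·16.0

78.4664 g


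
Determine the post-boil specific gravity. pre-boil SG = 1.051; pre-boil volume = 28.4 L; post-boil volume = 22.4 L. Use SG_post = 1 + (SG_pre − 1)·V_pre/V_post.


pts_pre = (1.051 − 1)·1000 = 51.0000
pts_post = 51.0000·28.4/22.4 = 64.6607
SG_post = 1 + 64.6607/1000

1.0647


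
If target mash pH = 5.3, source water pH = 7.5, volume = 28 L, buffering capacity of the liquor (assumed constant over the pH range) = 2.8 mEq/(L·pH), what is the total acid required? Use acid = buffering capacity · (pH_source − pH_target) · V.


acid = 2.8 · (7.5 − 5.3) · 28

172.4800 mEq


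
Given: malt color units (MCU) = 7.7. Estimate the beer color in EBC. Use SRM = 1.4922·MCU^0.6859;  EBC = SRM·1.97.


SRM = 1.4922·7.7^0.6859 = 6.0516
EBC = 6.0516·1.97

11.9217 EBC


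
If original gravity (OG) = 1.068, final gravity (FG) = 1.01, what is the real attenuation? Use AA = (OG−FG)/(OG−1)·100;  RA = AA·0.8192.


AA = (1.068 − 1.01)/(1.068 − 1)·100 = 85.2941
RA = 85.2941·0.8192

69.8729 %


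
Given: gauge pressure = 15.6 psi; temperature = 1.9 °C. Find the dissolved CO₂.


vols = (P + 14.695)·(0.01821 + 0.09011·e^(−0.04·T))
vols = (15.6 + 14.695)·(0.01821 + 0.09011·e^(−0.04·1.9))

3.0818 volumes


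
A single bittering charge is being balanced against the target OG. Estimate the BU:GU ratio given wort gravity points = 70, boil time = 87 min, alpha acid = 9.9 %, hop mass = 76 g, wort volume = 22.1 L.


U = 1.65·0.000125^(GP/1000)·(1−e^(−0.04t))/4.15;  IBU = (α/100)·m·U·1000/V;  BU:GU = IBU/GP
U = 1.65·0.000125^(70/1000)·(1−e^(−0.04·87))/4.15 = 0.2054
IBU = (9.9/100)·76·0.2054·1000/22.1 = 69.9336
BU:GU = 69.9336/70

0.9991


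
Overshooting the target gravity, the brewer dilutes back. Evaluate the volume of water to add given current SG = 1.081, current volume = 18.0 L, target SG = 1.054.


V_water = V·((SG_curr − 1)/(SG_target − 1) − 1)
V_water = 18.0·((1.081 − 1)/(1.054 − 1) − 1)

9.0000 L


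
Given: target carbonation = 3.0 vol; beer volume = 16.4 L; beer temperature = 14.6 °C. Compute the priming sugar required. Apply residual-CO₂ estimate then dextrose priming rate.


residual = 14.695·(0.01821 + 0.09011·e^(−0.04·T));  sugar = (target − residual)·4.0·V
residual = 14.695·(0.01821 + 0.09011·e^(−0.04·14.6)) = 1.0060
sugar = (3.0 − 1.0060)·4.0·16.4

130.8041 g


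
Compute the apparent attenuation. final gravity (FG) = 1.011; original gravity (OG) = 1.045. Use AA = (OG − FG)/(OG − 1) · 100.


AA = (1.045 − 1.011)/(1.045 − 1) · 100

75.5556 %


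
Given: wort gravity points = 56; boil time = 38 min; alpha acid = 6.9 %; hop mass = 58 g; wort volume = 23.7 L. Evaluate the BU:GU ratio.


U = 1.65·0.000125^(GP/1000)·(1−e^(−0.04t))/4.15;  IBU = (α/100)·m·U·1000/V;  BU:GU = IBU/GP
U = 1.65·0.000125^(56/1000)·(1−e^(−0.04·38))/4.15 = 0.1878
IBU = (6.9/100)·58·0.1878·1000/23.7 = 31.7105
BU:GU = 31.7105/56

0.5663


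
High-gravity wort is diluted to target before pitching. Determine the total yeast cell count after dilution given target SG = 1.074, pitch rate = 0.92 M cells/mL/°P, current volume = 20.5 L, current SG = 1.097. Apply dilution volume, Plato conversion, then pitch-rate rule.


V_w = V·((SG_c−1)/(SG_t−1)−1);  °P = 259 − 259/SG_t;  cells = rate·(V+V_w)·°P
V_w = 20.5·((1.097−1)/(1.074−1)−1) = 6.3716
V_final = 20.5 + 6.3716 = 26.8716
°P = 259 − 259/1.074 = 17.8454
cells = 0.92·26.8716·17.8454

441.1730 billion cells


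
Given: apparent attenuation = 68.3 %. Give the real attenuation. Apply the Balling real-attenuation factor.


RA = AA · 0.8192
RA = 68.3 · 0.8192

55.9514 %


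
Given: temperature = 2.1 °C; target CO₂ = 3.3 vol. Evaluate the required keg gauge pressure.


psi = vols/(0.01821 + 0.09011·e^(−0.04·T)) − 14.695
psi = 3.3/(0.01821 + 0.09011·e^(−0.04·2.1)) − 14.695

17.9589 psi


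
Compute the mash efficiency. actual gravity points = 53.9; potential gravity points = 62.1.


efficiency = actual / potential × 100
efficiency = 53.9 / 62.1 × 100

86.7955 %


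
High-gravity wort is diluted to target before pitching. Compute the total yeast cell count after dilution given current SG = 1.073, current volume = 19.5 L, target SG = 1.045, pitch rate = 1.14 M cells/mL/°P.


V_w = V·((SG_c−1)/(SG_t−1)−1);  °P = 259 − 259/SG_t;  cells = rate·(V+V_w)·°P
V_w = 19.5·((1.073−1)/(1.045−1)−1) = 12.1333
V_final = 19.5 + 12.1333 = 31.6333
°P = 259 − 259/1.045 = 11.1531
cells = 1.14·31.6333·11.1531

402.2035 billion cells


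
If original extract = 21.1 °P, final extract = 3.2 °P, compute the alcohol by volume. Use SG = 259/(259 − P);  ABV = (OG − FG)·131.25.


OG = 259/(259 − 21.1) = 1.0887
FG = 259/(259 − 3.2) = 1.0125
ABV = (1.0887 − 1.0125)·131.25

9.9990 % ABV


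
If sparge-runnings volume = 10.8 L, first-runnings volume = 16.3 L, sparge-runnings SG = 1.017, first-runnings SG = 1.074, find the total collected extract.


total = Σ (SG_i − 1)·1000·V_i
first = (1.074 − 1)·1000·16.3 = 1206.2000
sparge = (1.017 − 1)·1000·10.8 = 183.6000
total = 1206.2000 + 183.6000

1389.8000 gravity·L


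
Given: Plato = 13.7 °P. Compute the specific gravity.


SG = 259/(259 − P)
SG = 259/(259 − 13.7)

1.0558


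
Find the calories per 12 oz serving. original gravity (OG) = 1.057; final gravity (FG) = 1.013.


ABW = (OG−FG)·131.25·0.79/FG;  °P = 259 − 259/SG (for OG→OE and FG→AE);  RE = 0.1808·OE + 0.8192·AE;  Cal = (6.9·ABW + 4·(RE−0.1))·FG·3.55
ABW = (1.057 − 1.013)·131.25·0.79/1.013 = 4.5037
OE = 259 − 259/1.057 = 13.9669 °P
AE = 259 − 259/1.013 = 3.3238 °P
RE = 0.1808·13.9669 + 0.8192·3.3238 = 5.2481 °P
Cal = (6.9·4.5037 + 4·(5.2481−0.1))·1.013·3.55

185.8051 kcal


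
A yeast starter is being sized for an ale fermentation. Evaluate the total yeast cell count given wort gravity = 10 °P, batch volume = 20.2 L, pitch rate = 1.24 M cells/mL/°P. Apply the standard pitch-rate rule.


cells (billions) = rate · V_L · °P
cells = 1.24 · 20.2 · 10

250.4800 billion cells


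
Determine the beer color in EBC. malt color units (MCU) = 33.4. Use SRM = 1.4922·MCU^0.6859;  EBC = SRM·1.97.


SRM = 1.4922·33.4^0.6859 = 16.5564
EBC = 16.5564·1.97

32.6160 EBC


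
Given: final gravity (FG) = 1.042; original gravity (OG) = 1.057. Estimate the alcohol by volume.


ABV = (OG − FG) · 131.25
ABV = (1.057 − 1.042) · 131.25

1.9687 % ABV


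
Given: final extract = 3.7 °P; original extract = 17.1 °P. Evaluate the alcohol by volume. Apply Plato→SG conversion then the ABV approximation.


SG = 259/(259 − P);  ABV = (OG − FG)·131.25
OG = 259/(259 − 17.1) = 1.0707
FG = 259/(259 − 3.7) = 1.0145
ABV = (1.0707 − 1.0145)·131.25

7.3759 % ABV


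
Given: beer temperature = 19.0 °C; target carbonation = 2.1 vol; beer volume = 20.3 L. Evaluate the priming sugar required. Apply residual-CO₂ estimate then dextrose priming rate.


residual = 14.695·(0.01821 + 0.09011·e^(−0.04·T));  sugar = (target − residual)·4.0·V
residual = 14.695·(0.01821 + 0.09011·e^(−0.04·19.0)) = 0.8869
sugar = (2.1 − 0.8869)·4.0·20.3

98.5066 g


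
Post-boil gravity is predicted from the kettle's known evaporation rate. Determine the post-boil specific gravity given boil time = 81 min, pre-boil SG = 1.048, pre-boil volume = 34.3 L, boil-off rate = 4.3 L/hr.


V_post = V_pre − rate·(t/60);  SG_post = 1 + (SG_pre−1)·V_pre/V_post
V_post = 34.3 − 4.3·(81/60) = 28.4950
SG_post = 1 + (1.048 − 1)·34.3/28.4950

1.0578


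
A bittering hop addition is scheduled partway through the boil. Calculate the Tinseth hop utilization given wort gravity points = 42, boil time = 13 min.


U = 1.65·0.000125^(GP/1000) · (1 − e^(−0.04·t))/4.15
bigness = 1.65·0.000125^(42/1000) = 1.1312
boil_factor = (1 − e^(−0.04·13))/4.15 = 0.0977
U = 1.1312 · 0.0977

0.1105


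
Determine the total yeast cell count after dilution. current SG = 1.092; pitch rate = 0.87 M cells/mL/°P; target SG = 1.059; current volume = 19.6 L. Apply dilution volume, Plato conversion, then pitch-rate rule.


V_w = V·((SG_c−1)/(SG_t−1)−1);  °P = 259 − 259/SG_t;  cells = rate·(V+V_w)·°P
V_w = 19.6·((1.092−1)/(1.059−1)−1) = 10.9627
V_final = 19.6 + 10.9627 = 30.5627
°P = 259 − 259/1.059 = 14.4297
cells = 0.87·30.5627·14.4297

383.6781 billion cells


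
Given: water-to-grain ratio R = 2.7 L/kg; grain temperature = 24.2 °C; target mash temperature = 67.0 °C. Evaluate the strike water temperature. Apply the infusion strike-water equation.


T_strike = (0.41/R)·(T_mash − T_grain) + T_mash
T_strike = (0.41/2.7)·(67.0 − 24.2) + 67.0

73.4993 °C


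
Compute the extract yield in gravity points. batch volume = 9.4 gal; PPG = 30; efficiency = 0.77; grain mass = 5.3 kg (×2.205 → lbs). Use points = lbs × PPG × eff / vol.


lbs = 5.3 × 2.205 = 11.6865
points = 11.6865 × 30 × 0.77 / 9.4

28.7190 points


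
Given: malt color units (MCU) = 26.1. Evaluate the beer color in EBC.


SRM = 1.4922·MCU^0.6859;  EBC = SRM·1.97
SRM = 1.4922·26.1^0.6859 = 13.9798
EBC = 13.9798·1.97

27.5402 EBC


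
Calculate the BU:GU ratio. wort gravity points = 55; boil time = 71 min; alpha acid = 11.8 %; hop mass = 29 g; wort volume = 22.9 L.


U = 1.65·0.000125^(GP/1000)·(1−e^(−0.04t))/4.15;  IBU = (α/100)·m·U·1000/V;  BU:GU = IBU/GP
U = 1.65·0.000125^(55/1000)·(1−e^(−0.04·71))/4.15 = 0.2284
IBU = (11.8/100)·29·0.2284·1000/22.9 = 34.1244
BU:GU = 34.1244/55

0.6204


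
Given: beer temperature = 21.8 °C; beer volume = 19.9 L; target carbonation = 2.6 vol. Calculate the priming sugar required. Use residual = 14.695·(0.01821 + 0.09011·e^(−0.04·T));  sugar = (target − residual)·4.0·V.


residual = 14.695·(0.01821 + 0.09011·e^(−0.04·21.8)) = 0.8212
sugar = (2.6 − 0.8212)·4.0·19.9

141.5886 g


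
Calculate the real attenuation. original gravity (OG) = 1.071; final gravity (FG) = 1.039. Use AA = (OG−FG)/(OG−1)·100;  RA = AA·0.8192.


AA = (1.071 − 1.039)/(1.071 − 1)·100 = 45.0704
RA = 45.0704·0.8192

36.9217 %


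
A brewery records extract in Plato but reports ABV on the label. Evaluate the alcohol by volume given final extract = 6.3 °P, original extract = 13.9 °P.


SG = 259/(259 − P);  ABV = (OG − FG)·131.25
OG = 259/(259 − 13.9) = 1.0567
FG = 259/(259 − 6.3) = 1.0249
ABV = (1.0567 − 1.0249)·131.25

4.1712 % ABV


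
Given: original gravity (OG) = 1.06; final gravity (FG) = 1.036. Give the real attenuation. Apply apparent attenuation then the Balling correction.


AA = (OG−FG)/(OG−1)·100;  RA = AA·0.8192
AA = (1.06 − 1.036)/(1.06 − 1)·100 = 40.0000
RA = 40.0000·0.8192

32.7680 %


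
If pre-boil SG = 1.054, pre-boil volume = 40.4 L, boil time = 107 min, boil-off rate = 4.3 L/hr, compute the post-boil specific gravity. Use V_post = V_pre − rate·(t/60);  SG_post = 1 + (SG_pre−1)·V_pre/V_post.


V_post = 40.4 − 4.3·(107/60) = 32.7317
SG_post = 1 + (1.054 − 1)·40.4/32.7317

1.0667


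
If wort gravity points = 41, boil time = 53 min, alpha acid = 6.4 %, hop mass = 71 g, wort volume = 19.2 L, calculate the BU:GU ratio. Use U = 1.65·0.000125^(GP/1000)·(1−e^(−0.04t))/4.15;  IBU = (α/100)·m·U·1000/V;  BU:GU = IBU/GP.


U = 1.65·0.000125^(41/1000)·(1−e^(−0.04·53))/4.15 = 0.2420
IBU = (6.4/100)·71·0.2420·1000/19.2 = 57.2814
BU:GU = 57.2814/41

1.3971


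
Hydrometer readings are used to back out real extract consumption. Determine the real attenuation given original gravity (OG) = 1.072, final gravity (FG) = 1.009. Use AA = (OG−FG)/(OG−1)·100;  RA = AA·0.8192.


AA = (1.072 − 1.009)/(1.072 − 1)·100 = 87.5000
RA = 87.5000·0.8192

71.6800 %


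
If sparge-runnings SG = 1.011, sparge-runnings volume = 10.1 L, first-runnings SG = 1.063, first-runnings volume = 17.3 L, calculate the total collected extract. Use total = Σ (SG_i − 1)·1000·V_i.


first = (1.063 − 1)·1000·17.3 = 1089.9000
sparge = (1.011 − 1)·1000·10.1 = 111.1000
total = 1089.9000 + 111.1000

1201.0000 gravity·L


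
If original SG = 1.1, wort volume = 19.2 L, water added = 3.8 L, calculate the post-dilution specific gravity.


SG_new = 1 + (SG_old − 1)·V_old/(V_old + V_water)
pts = (1.1 − 1)·1000·19.2/(19.2 + 3.8) = 83.4783
SG_new = 1 + 83.4783/1000

1.0835


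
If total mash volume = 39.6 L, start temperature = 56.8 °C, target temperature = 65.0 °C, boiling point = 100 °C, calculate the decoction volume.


V_dec = V_total·(T_target − T_start)/(T_boil − T_start)
V_dec = 39.6·(65.0 − 56.8)/(100 − 56.8)

7.5167 L


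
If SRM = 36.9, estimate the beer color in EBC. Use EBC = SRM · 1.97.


EBC = 36.9 · 1.97

72.6930 EBC


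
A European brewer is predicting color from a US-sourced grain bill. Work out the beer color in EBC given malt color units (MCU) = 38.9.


SRM = 1.4922·MCU^0.6859;  EBC = SRM·1.97
SRM = 1.4922·38.9^0.6859 = 18.3812
EBC = 18.3812·1.97

36.2109 EBC


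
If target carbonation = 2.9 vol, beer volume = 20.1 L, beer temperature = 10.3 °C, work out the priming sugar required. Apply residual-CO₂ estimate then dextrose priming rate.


residual = 14.695·(0.01821 + 0.09011·e^(−0.04·T));  sugar = (target − residual)·4.0·V
residual = 14.695·(0.01821 + 0.09011·e^(−0.04·10.3)) = 1.1446
sugar = (2.9 − 1.1446)·4.0·20.1

141.1323 g


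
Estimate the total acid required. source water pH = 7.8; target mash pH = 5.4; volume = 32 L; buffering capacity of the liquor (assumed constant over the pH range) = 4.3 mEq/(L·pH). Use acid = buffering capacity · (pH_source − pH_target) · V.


acid = 4.3 · (7.8 − 5.4) · 32

330.2400 mEq


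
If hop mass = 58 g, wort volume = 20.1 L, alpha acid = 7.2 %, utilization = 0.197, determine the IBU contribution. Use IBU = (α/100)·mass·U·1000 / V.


IBU = (7.2/100)·58·0.197·1000 / 20.1

40.9290 IBU


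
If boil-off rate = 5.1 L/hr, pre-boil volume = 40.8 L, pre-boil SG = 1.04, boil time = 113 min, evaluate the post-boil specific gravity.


V_post = V_pre − rate·(t/60);  SG_post = 1 + (SG_pre−1)·V_pre/V_post
V_post = 40.8 − 5.1·(113/60) = 31.1950
SG_post = 1 + (1.04 − 1)·40.8/31.1950

1.0523


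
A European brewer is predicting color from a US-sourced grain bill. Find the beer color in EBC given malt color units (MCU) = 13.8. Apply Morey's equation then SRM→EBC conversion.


SRM = 1.4922·MCU^0.6859;  EBC = SRM·1.97
SRM = 1.4922·13.8^0.6859 = 9.0296
EBC = 9.0296·1.97

17.7884 EBC


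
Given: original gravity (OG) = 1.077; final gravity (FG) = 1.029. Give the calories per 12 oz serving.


ABW = (OG−FG)·131.25·0.79/FG;  °P = 259 − 259/SG (for OG→OE and FG→AE);  RE = 0.1808·OE + 0.8192·AE;  Cal = (6.9·ABW + 4·(RE−0.1))·FG·3.55
ABW = (1.077 − 1.029)·131.25·0.79/1.029 = 4.8367
OE = 259 − 259/1.077 = 18.5172 °P
AE = 259 − 259/1.029 = 7.2993 °P
RE = 0.1808·18.5172 + 0.8192·7.2993 = 9.3275 °P
Cal = (6.9·4.8367 + 4·(9.3275−0.1))·1.029·3.55

256.7421 kcal


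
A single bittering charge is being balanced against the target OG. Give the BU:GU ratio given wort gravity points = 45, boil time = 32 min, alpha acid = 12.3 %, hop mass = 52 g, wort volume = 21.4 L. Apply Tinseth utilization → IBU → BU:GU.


U = 1.65·0.000125^(GP/1000)·(1−e^(−0.04t))/4.15;  IBU = (α/100)·m·U·1000/V;  BU:GU = IBU/GP
U = 1.65·0.000125^(45/1000)·(1−e^(−0.04·32))/4.15 = 0.1916
IBU = (12.3/100)·52·0.1916·1000/21.4 = 57.2541
BU:GU = 57.2541/45

1.2723


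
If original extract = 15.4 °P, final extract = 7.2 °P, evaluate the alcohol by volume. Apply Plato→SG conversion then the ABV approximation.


SG = 259/(259 − P);  ABV = (OG − FG)·131.25
OG = 259/(259 − 15.4) = 1.0632
FG = 259/(259 − 7.2) = 1.0286
ABV = (1.0632 − 1.0286)·131.25

4.5444 % ABV


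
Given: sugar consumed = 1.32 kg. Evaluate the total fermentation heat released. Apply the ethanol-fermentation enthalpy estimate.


Q = m_sugar · 590 kJ/kg
Q = 1.32 · 590

778.8000 kJ


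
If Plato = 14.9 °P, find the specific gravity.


SG = 259/(259 − P)
SG = 259/(259 − 14.9)

1.0610


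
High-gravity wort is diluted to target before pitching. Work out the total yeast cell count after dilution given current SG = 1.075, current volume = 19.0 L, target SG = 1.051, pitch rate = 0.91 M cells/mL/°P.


V_w = V·((SG_c−1)/(SG_t−1)−1);  °P = 259 − 259/SG_t;  cells = rate·(V+V_w)·°P
V_w = 19.0·((1.075−1)/(1.051−1)−1) = 8.9412
V_final = 19.0 + 8.9412 = 27.9412
°P = 259 − 259/1.051 = 12.5680
cells = 0.91·27.9412·12.5680

319.5607 billion cells


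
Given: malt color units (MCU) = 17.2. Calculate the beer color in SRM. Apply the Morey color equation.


SRM = 1.4922 · MCU^0.6859
SRM = 1.4922 · 17.2^0.6859

10.5021 SRM


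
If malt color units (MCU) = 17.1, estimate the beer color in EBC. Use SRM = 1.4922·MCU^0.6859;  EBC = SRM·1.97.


SRM = 1.4922·17.1^0.6859 = 10.4602
EBC = 10.4602·1.97

20.6066 EBC


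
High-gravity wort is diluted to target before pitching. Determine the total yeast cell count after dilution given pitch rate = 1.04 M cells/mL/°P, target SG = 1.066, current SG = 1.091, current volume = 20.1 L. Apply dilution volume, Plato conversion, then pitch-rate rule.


V_w = V·((SG_c−1)/(SG_t−1)−1);  °P = 259 − 259/SG_t;  cells = rate·(V+V_w)·°P
V_w = 20.1·((1.091−1)/(1.066−1)−1) = 7.6136
V_final = 20.1 + 7.6136 = 27.7136
°P = 259 − 259/1.066 = 16.0356
cells = 1.04·27.7136·16.0356

462.1823 billion cells


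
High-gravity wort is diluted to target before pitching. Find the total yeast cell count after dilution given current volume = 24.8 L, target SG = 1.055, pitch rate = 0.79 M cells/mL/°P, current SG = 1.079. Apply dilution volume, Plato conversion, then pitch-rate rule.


V_w = V·((SG_c−1)/(SG_t−1)−1);  °P = 259 − 259/SG_t;  cells = rate·(V+V_w)·°P
V_w = 24.8·((1.079−1)/(1.055−1)−1) = 10.8218
V_final = 24.8 + 10.8218 = 35.6218
°P = 259 − 259/1.055 = 13.5024
cells = 0.79·35.6218·13.5024

379.9734 billion cells


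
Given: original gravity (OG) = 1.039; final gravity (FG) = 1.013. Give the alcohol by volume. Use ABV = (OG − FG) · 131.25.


ABV = (1.039 − 1.013) · 131.25

3.4125 % ABV


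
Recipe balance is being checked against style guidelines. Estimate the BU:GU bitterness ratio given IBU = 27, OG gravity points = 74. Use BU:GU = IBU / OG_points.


BU:GU = 27 / 74

0.3649


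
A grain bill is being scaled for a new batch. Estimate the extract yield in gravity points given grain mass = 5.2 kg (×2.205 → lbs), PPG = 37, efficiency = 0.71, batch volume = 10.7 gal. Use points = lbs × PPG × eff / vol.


lbs = 5.2 × 2.205 = 11.4660
points = 11.4660 × 37 × 0.71 / 10.7

28.1506 points


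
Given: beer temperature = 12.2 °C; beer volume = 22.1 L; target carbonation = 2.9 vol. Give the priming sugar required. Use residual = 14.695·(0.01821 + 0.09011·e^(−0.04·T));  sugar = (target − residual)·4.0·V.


residual = 14.695·(0.01821 + 0.09011·e^(−0.04·12.2)) = 1.0804
sugar = (2.9 − 1.0804)·4.0·22.1

160.8492 g


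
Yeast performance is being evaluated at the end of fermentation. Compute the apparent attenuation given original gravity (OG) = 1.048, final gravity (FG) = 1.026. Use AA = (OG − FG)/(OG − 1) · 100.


AA = (1.048 − 1.026)/(1.048 − 1) · 100

45.8333 %


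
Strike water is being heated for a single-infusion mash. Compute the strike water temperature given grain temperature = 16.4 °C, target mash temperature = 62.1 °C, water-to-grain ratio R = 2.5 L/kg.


T_strike = (0.41/R)·(T_mash − T_grain) + T_mash
T_strike = (0.41/2.5)·(62.1 − 16.4) + 62.1

69.5948 °C


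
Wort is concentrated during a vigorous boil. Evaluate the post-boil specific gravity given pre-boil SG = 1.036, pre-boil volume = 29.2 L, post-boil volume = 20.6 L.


SG_post = 1 + (SG_pre − 1)·V_pre/V_post
pts_pre = (1.036 − 1)·1000 = 36.0000
pts_post = 36.0000·29.2/20.6 = 51.0291
SG_post = 1 + 51.0291/1000

1.0510


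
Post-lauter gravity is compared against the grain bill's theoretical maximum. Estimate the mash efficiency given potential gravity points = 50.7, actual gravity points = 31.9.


efficiency = actual / potential × 100
efficiency = 31.9 / 50.7 × 100

62.9191 %


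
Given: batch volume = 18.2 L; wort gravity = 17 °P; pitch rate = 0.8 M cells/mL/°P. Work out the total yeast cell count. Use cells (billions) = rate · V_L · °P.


cells = 0.8 · 18.2 · 17

247.5200 billion cells


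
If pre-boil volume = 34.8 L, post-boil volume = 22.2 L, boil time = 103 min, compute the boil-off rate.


rate = (V_pre − V_post) / (t_min/60)
rate = (34.8 − 22.2) / (103/60)

7.3398 L/hr


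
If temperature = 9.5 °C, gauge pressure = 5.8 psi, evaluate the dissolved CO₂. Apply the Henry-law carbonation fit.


vols = (P + 14.695)·(0.01821 + 0.09011·e^(−0.04·T))
vols = (5.8 + 14.695)·(0.01821 + 0.09011·e^(−0.04·9.5))

1.6362 volumes


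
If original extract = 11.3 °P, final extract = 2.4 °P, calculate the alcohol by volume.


SG = 259/(259 − P);  ABV = (OG − FG)·131.25
OG = 259/(259 − 11.3) = 1.0456
FG = 259/(259 − 2.4) = 1.0094
ABV = (1.0456 − 1.0094)·131.25

4.7600 % ABV


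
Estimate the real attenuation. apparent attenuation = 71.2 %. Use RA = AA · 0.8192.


RA = 71.2 · 0.8192

58.3270 %


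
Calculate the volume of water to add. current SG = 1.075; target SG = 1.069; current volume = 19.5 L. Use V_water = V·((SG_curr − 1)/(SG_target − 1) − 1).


V_water = 19.5·((1.075 − 1)/(1.069 − 1) − 1)

1.6957 L


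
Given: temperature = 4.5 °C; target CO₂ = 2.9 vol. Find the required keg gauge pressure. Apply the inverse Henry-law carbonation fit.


psi = vols/(0.01821 + 0.09011·e^(−0.04·T)) − 14.695
psi = 2.9/(0.01821 + 0.09011·e^(−0.04·4.5)) − 14.695

16.3289 psi


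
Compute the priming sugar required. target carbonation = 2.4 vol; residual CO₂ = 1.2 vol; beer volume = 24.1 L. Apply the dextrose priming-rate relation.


sugar = (target − residual)·4.0·V
sugar = (2.4 − 1.2)·4.0·24.1

115.6800 g


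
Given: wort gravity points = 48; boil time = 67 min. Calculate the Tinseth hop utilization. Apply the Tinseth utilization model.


U = 1.65·0.000125^(GP/1000) · (1 − e^(−0.04·t))/4.15
bigness = 1.65·0.000125^(48/1000) = 1.0719
boil_factor = (1 − e^(−0.04·67))/4.15 = 0.2244
U = 1.0719 · 0.2244

0.2406


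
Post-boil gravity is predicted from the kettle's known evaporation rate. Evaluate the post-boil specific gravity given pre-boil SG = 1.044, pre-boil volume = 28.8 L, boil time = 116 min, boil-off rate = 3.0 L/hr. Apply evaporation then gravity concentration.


V_post = V_pre − rate·(t/60);  SG_post = 1 + (SG_pre−1)·V_pre/V_post
V_post = 28.8 − 3.0·(116/60) = 23.0000
SG_post = 1 + (1.044 − 1)·28.8/23.0000

1.0551


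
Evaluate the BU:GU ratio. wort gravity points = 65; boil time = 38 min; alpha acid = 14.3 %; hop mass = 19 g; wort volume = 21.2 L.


U = 1.65·0.000125^(GP/1000)·(1−e^(−0.04t))/4.15;  IBU = (α/100)·m·U·1000/V;  BU:GU = IBU/GP
U = 1.65·0.000125^(65/1000)·(1−e^(−0.04·38))/4.15 = 0.1732
IBU = (14.3/100)·19·0.1732·1000/21.2 = 22.1973
BU:GU = 22.1973/65

0.3415


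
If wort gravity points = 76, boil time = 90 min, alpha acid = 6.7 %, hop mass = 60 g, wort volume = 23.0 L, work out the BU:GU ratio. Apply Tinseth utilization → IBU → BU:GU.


U = 1.65·0.000125^(GP/1000)·(1−e^(−0.04t))/4.15;  IBU = (α/100)·m·U·1000/V;  BU:GU = IBU/GP
U = 1.65·0.000125^(76/1000)·(1−e^(−0.04·90))/4.15 = 0.1953
IBU = (6.7/100)·60·0.1953·1000/23.0 = 34.1403
BU:GU = 34.1403/76

0.4492


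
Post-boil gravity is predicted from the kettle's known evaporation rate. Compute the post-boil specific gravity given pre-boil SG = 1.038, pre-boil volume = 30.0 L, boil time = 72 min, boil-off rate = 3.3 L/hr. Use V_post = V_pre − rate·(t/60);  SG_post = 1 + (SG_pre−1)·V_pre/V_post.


V_post = 30.0 − 3.3·(72/60) = 26.0400
SG_post = 1 + (1.038 − 1)·30.0/26.0400

1.0438


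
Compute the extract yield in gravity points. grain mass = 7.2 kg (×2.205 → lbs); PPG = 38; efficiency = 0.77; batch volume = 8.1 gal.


points = lbs × PPG × eff / vol
lbs = 7.2 × 2.205 = 15.8760
points = 15.8760 × 38 × 0.77 / 8.1

57.3496 points


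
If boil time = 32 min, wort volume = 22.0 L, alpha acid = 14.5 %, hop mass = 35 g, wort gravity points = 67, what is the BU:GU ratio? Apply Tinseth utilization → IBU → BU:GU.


U = 1.65·0.000125^(GP/1000)·(1−e^(−0.04t))/4.15;  IBU = (α/100)·m·U·1000/V;  BU:GU = IBU/GP
U = 1.65·0.000125^(67/1000)·(1−e^(−0.04·32))/4.15 = 0.1572
IBU = (14.5/100)·35·0.1572·1000/22.0 = 36.2624
BU:GU = 36.2624/67

0.5412


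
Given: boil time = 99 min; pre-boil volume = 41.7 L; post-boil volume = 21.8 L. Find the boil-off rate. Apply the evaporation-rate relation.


rate = (V_pre − V_post) / (t_min/60)
rate = (41.7 − 21.8) / (99/60)

12.0606 L/hr


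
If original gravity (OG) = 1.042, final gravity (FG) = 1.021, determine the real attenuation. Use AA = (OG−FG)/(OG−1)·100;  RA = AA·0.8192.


AA = (1.042 − 1.021)/(1.042 − 1)·100 = 50.0000
RA = 50.0000·0.8192

40.9600 %


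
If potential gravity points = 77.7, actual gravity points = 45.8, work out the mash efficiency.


efficiency = actual / potential × 100
efficiency = 45.8 / 77.7 × 100

58.9447 %


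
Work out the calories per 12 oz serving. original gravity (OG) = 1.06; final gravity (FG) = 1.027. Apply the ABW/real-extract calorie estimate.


ABW = (OG−FG)·131.25·0.79/FG;  °P = 259 − 259/SG (for OG→OE and FG→AE);  RE = 0.1808·OE + 0.8192·AE;  Cal = (6.9·ABW + 4·(RE−0.1))·FG·3.55
ABW = (1.06 − 1.027)·131.25·0.79/1.027 = 3.3317
OE = 259 − 259/1.06 = 14.6604 °P
AE = 259 − 259/1.027 = 6.8092 °P
RE = 0.1808·14.6604 + 0.8192·6.8092 = 8.2287 °P
Cal = (6.9·3.3317 + 4·(8.2287−0.1))·1.027·3.55

202.3577 kcal


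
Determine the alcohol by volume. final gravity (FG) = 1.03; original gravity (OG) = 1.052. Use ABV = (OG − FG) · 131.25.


ABV = (1.052 − 1.03) · 131.25

2.8875 % ABV


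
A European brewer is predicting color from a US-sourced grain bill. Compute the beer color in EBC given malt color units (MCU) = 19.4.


SRM = 1.4922·MCU^0.6859;  EBC = SRM·1.97
SRM = 1.4922·19.4^0.6859 = 11.4059
EBC = 11.4059·1.97

22.4697 EBC


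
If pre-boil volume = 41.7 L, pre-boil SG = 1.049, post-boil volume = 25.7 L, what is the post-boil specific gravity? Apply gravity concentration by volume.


SG_post = 1 + (SG_pre − 1)·V_pre/V_post
pts_pre = (1.049 − 1)·1000 = 49.0000
pts_post = 49.0000·41.7/25.7 = 79.5058
SG_post = 1 + 79.5058/1000

1.0795


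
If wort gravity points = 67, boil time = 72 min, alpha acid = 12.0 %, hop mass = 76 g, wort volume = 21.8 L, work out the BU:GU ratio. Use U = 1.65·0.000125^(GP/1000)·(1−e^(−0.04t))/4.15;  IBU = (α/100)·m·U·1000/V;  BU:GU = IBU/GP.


U = 1.65·0.000125^(67/1000)·(1−e^(−0.04·72))/4.15 = 0.2055
IBU = (12.0/100)·76·0.2055·1000/21.8 = 85.9760
BU:GU = 85.9760/67

1.2832


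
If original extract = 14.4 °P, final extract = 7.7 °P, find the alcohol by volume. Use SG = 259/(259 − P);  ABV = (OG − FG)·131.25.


OG = 259/(259 − 14.4) = 1.0589
FG = 259/(259 − 7.7) = 1.0306
ABV = (1.0589 − 1.0306)·131.25

3.7053 % ABV


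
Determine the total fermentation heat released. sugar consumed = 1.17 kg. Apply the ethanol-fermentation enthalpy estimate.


Q = m_sugar · 590 kJ/kg
Q = 1.17 · 590

690.3000 kJ


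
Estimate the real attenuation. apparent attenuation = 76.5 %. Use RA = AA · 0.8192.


RA = 76.5 · 0.8192

62.6688 %


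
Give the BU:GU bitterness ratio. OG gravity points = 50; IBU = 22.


BU:GU = IBU / OG_points
BU:GU = 22 / 50

0.4400


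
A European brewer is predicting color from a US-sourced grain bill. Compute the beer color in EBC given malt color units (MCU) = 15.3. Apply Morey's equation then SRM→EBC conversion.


SRM = 1.4922·MCU^0.6859;  EBC = SRM·1.97
SRM = 1.4922·15.3^0.6859 = 9.6919
EBC = 9.6919·1.97

19.0930 EBC
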